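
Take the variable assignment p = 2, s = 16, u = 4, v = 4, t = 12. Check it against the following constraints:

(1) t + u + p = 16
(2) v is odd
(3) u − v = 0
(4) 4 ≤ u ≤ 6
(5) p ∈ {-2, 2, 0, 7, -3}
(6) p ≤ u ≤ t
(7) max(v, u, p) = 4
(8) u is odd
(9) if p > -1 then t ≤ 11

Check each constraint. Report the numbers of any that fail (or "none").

The assignment fails constraints 1, 2, 8, and 9.

(1) t + u + p = 12 + 4 + 2 = 18, not 16 — violated.
(2) v = 4 is even — violated.
(3) u − v = 4 − 4 = 0 — satisfied.
(4) u = 4 lies in [4, 6] — satisfied.
(5) p = 2 is in {-2, 2, 0, 7, -3} — satisfied.
(6) values 2 ≤ 4 ≤ 12 — satisfied.
(7) max(4, 4, 2) = 4 — satisfied.
(8) u = 4 is even — violated.
(9) p = 2 > -1, so we need t ≤ 11; but t = 12 > 11 — violated.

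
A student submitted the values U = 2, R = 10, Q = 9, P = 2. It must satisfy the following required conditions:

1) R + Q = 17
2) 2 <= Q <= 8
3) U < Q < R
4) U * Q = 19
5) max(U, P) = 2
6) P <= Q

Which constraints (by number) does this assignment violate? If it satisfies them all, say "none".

1) R + Q = 10 + 9 = 19, not 17 — violated.
2) Q = 9 is outside [2, 8] — violated.
3) values 2 < 9 < 10 — satisfied.
4) U * Q = 2 * 9 = 18, not 19 — violated.
5) max(2, 2) = 2 — satisfied.
6) P = 2, Q = 9; 2 ≤ 9 — satisfied.

The assignment fails constraints 1, 2, 4.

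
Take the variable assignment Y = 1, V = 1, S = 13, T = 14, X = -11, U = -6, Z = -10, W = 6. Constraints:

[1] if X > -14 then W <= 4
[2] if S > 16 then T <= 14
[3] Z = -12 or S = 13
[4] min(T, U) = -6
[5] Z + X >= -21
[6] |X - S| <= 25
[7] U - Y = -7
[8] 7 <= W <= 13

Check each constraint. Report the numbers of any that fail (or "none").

Violated: 1 and 8.

[1] X = -11 > -14, so we need W ≤ 4; but W = 6 > 4 — does not hold.
[2] S = 13, not > 16; antecedent false, conditional vacuously true — holds.
[3] Z = -10 ≠ -12, but S = 13 = 13 (second disjunct) — holds.
[4] min(14, -6) = -6 — holds.
[5] Z + X = -10 + (-11) = -21; -21 ≥ -21 — holds.
[6] |-11 - 13| = 24; 24 ≤ 25 — holds.
[7] U - Y = -6 - 1 = -7 — holds.
[8] W = 6 is outside [7, 13] — does not hold.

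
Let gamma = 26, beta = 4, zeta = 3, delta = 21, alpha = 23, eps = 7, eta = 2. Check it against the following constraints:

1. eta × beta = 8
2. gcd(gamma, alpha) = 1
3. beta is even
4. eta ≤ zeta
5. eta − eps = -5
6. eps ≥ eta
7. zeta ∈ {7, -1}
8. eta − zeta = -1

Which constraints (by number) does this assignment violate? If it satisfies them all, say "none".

No — constraint 7 is not satisfied.

1. eta × beta = 2 × 4 = 8  holds
2. gcd(26, 23) = 1  holds
3. beta = 4 is even  holds
4. eta = 2, zeta = 3; 2 ≤ 3  holds
5. eta − eps = 2 − 7 = -5  holds
6. eps = 7, eta = 2; 7 ≥ 2  holds
7. zeta = 3 is not in {7, -1}  fails
8. eta − zeta = 2 − 3 = -1  holds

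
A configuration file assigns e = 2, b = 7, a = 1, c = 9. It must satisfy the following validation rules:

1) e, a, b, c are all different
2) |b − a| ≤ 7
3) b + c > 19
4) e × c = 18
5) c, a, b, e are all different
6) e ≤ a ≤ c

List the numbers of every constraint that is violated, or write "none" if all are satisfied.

No — constraints 3, 6 are not satisfied.

1) values 2, 1, 7, 9 are pairwise distinct  ✔
2) |7 − 1| = 6; 6 ≤ 7  ✔
3) b + c = 7 + 9 = 16; 16 ≤ 19, bound 19 not met  ✘
4) e × c = 2 × 9 = 18  ✔
5) values 9, 1, 7, 2 are pairwise distinct  ✔
6) values 2, 1, 9; e = 2 is not ≤ a = 1  ✘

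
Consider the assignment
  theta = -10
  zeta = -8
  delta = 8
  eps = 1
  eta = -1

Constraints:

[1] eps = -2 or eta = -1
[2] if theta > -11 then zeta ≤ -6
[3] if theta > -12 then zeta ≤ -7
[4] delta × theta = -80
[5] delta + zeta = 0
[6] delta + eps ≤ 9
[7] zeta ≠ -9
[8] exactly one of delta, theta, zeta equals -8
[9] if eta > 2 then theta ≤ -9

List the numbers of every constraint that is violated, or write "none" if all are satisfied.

[1] eps = 1 ≠ -2, but eta = -1 = -1 (second disjunct)  ✓
[2] theta = -10 > -11, so we need zeta ≤ -6; zeta = -8 ≤ -6  ✓
[3] theta = -10 > -12, so we need zeta ≤ -7; zeta = -8 ≤ -7  ✓
[4] delta × theta = 8 × (-10) = -80  ✓
[5] delta + zeta = 8 + (-8) = 0  ✓
[6] delta + eps = 8 + 1 = 9; 9 ≤ 9  ✓
[7] zeta = -8, and -8 ≠ -9  ✓
[8] delta=8, theta=-10, zeta=-8; 1 of them equals -8  ✓
[9] eta = -1, not > 2; antecedent false, conditional vacuously true  ✓

No violations.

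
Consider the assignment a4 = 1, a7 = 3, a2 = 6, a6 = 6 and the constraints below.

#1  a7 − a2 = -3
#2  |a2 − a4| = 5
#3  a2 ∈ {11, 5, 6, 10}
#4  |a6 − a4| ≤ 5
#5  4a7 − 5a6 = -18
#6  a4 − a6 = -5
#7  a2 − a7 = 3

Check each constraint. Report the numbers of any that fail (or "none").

#1 a7 − a2 = 3 − 6 = -3  ✓
#2 |6 − 1| = 5  ✓
#3 a2 = 6 is in {11, 5, 6, 10}  ✓
#4 |6 − 1| = 5; 5 ≤ 5  ✓
#5 4a7 − 5a6 = 4(3) − 5(6) = -18  ✓
#6 a4 − a6 = 1 − 6 = -5  ✓
#7 a2 − a7 = 6 − 3 = 3  ✓

None — every constraint holds.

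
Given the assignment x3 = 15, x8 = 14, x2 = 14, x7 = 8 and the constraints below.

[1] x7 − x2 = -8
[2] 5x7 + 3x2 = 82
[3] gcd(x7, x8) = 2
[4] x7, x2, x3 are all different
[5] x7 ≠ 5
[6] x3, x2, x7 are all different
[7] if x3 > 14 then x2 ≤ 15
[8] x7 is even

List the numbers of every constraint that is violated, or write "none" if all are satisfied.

[1] x7 − x2 = 8 − 14 = -6, not -8 — violated.
[2] 5x7 + 3x2 = 5(8) + 3(14) = 82 — satisfied.
[3] gcd(8, 14) = 2 — satisfied.
[4] values 8, 14, 15 are pairwise distinct — satisfied.
[5] x7 = 8, and 8 ≠ 5 — satisfied.
[6] values 15, 14, 8 are pairwise distinct — satisfied.
[7] x3 = 15 > 14, so we need x2 ≤ 15; x2 = 14 ≤ 15 — satisfied.
[8] x7 = 8 is even — satisfied.

The assignment fails constraint 1.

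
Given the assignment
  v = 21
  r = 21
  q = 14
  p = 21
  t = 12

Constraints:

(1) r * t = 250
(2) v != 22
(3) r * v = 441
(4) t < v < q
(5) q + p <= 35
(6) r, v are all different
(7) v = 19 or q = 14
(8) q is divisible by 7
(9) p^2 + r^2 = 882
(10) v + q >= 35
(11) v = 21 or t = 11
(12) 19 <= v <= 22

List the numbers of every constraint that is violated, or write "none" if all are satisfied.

Constraints 1, 4, and 6 do not hold.

(1) r * t = 21 * 12 = 252, not 250 — fails.
(2) v = 21, and 21 ≠ 22 — holds.
(3) r * v = 21 * 21 = 441 — holds.
(4) values 12, 21, 14; v = 21 is not < q = 14 — fails.
(5) q + p = 14 + 21 = 35; 35 ≤ 35 — holds.
(6) r = v = 21, not all different — fails.
(7) v = 21 ≠ 19, but q = 14 = 14 (second disjunct) — holds.
(8) 14 / 7 = 2, so 7 divides 14 — holds.
(9) p^2 + r^2 = 21^2 + 21^2 = 441 + 441 = 882 — holds.
(10) v + q = 21 + 14 = 35; 35 ≥ 35 — holds.
(11) v = 21 = 21 (first disjunct) — holds.
(12) v = 21 lies in [19, 22] — holds.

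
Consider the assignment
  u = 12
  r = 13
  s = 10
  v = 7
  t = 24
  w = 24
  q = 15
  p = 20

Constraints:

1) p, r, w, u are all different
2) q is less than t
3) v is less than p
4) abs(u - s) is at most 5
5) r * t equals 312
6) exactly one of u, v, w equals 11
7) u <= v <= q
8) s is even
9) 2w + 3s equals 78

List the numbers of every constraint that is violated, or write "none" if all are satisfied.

1) values 20, 13, 24, 12 are pairwise distinct  ✔
2) q = 15, t = 24; 15 < 24  ✔
3) v = 7, p = 20; 7 < 20  ✔
4) abs(12 - 10) = 2; 2 ≤ 5  ✔
5) r * t = 13 * 24 = 312  ✔
6) u=12, v=7, w=24; 0 of them equal 11, not exactly one  ✘
7) values 12, 7, 15; u = 12 is not <= v = 7  ✘
8) s = 10 is even  ✔
9) 2w + 3s = 2(24) + 3(10) = 78  ✔

Constraints 6 and 7 do not hold.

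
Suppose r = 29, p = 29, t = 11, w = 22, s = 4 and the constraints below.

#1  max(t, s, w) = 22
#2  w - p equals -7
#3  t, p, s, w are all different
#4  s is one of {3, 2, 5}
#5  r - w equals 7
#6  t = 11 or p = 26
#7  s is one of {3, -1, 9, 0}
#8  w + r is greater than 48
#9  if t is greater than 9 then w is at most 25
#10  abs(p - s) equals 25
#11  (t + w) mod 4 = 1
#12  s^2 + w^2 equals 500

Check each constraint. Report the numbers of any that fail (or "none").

The assignment fails constraints 4 and 7.

#1 max(11, 4, 22) = 22 — holds.
#2 w - p = 22 - 29 = -7 — holds.
#3 values 11, 29, 4, 22 are pairwise distinct — holds.
#4 s = 4 is not in {3, 2, 5} — does not hold.
#5 r - w = 29 - 22 = 7 — holds.
#6 t = 11 = 11 (first disjunct) — holds.
#7 s = 4 is not in {3, -1, 9, 0} — does not hold.
#8 w + r = 22 + 29 = 51; 51 > 48 — holds.
#9 t = 11 > 9, so we need w ≤ 25; w = 22 ≤ 25 — holds.
#10 abs(29 - 4) = 25 — holds.
#11 t + w = 33; 33 mod 4 = 1 — holds.
#12 s^2 + w^2 = 4^2 + 22^2 = 16 + 484 = 500 — holds.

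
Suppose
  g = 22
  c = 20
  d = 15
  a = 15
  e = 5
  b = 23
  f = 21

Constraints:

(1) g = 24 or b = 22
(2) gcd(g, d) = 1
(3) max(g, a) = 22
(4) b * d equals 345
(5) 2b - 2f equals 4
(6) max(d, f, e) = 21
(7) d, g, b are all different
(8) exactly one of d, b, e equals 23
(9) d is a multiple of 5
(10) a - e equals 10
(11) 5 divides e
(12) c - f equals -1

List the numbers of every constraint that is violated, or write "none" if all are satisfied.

(1) g = 22 ≠ 24 and b = 23 ≠ 22; both disjuncts false  false
(2) gcd(22, 15) = 1  true
(3) max(22, 15) = 22  true
(4) b * d = 23 * 15 = 345  true
(5) 2b - 2f = 2(23) - 2(21) = 4  true
(6) max(15, 21, 5) = 21  true
(7) values 15, 22, 23 are pairwise distinct  true
(8) d=15, b=23, e=5; 1 of them equals 23  true
(9) 15 / 5 = 3, so 5 divides 15  true
(10) a - e = 15 - 5 = 10  true
(11) 5 / 5 = 1, so 5 divides 5  true
(12) c - f = 20 - 21 = -1  true

No — constraint 1 is not satisfied.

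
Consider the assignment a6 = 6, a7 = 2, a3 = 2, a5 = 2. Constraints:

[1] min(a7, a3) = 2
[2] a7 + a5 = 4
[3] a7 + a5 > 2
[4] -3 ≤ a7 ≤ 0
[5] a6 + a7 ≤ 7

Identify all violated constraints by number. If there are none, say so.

[1] min(2, 2) = 2 — OK.
[2] a7 + a5 = 2 + 2 = 4 — OK.
[3] a7 + a5 = 2 + 2 = 4; 4 > 2 — OK.
[4] a7 = 2 is outside [-3, 0] — violated.
[5] a6 + a7 = 6 + 2 = 8; 8 > 7, bound 7 not met — violated.

Constraints 4, 5 do not hold.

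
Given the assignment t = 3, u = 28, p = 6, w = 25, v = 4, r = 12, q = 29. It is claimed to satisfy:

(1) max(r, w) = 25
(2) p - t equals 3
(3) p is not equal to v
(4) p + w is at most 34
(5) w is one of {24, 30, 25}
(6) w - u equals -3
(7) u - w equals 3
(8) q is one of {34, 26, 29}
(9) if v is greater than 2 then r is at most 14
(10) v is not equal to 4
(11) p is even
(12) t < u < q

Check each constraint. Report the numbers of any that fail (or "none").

Constraint 10 does not hold.

(1) max(12, 25) = 25 — satisfied.
(2) p - t = 6 - 3 = 3 — satisfied.
(3) p = 6, v = 4; distinct — satisfied.
(4) p + w = 6 + 25 = 31; 31 ≤ 34 — satisfied.
(5) w = 25 is in {24, 30, 25} — satisfied.
(6) w - u = 25 - 28 = -3 — satisfied.
(7) u - w = 28 - 25 = 3 — satisfied.
(8) q = 29 is in {34, 26, 29} — satisfied.
(9) v = 4 > 2, so we need r ≤ 14; r = 12 ≤ 14 — satisfied.
(10) v = 4, but 4 is required to differ — violated.
(11) p = 6 is even — satisfied.
(12) values 3 < 28 < 29 — satisfied.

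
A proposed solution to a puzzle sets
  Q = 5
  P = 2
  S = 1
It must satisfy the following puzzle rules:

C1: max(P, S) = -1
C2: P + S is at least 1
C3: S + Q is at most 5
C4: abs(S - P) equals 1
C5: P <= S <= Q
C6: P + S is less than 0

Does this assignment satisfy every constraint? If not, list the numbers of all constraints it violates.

Constraints 1, 3, 5, 6 are violated.

C1: max(2, 1) = 2, not -1  false
C2: P + S = 2 + 1 = 3; 3 ≥ 1  true
C3: S + Q = 1 + 5 = 6; 6 > 5, bound 5 not met  false
C4: abs(1 - 2) = 1  true
C5: values 2, 1, 5; P = 2 is not <= S = 1  false
C6: P + S = 2 + 1 = 3; 3 ≥ 0, bound 0 not met  false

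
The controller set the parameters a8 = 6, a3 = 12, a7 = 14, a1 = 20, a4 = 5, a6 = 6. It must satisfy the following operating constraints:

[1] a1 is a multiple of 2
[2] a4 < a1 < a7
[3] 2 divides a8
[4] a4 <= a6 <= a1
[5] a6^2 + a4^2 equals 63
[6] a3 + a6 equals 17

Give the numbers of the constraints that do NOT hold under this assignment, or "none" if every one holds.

[1] 20 / 2 = 10, so 2 divides 20  ✓
[2] values 5, 20, 14; a1 = 20 is not < a7 = 14  ✗
[3] 6 / 2 = 3, so 2 divides 6  ✓
[4] values 5 <= 6 <= 20  ✓
[5] a6^2 + a4^2 = 6^2 + 5^2 = 36 + 25 = 61, not 63  ✗
[6] a3 + a6 = 12 + 6 = 18, not 17  ✗

No — constraints 2, 5, and 6 are not satisfied.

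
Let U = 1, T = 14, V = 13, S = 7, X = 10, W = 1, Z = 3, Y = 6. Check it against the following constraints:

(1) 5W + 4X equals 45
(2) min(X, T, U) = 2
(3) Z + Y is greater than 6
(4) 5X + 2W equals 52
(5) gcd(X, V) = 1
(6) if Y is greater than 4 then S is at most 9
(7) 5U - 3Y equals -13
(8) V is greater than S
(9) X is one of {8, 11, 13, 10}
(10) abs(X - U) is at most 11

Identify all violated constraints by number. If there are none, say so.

Constraint 2 is violated.

(1) 5W + 4X = 5(1) + 4(10) = 45 — satisfied.
(2) min(10, 14, 1) = 1, not 2 — violated.
(3) Z + Y = 3 + 6 = 9; 9 > 6 — satisfied.
(4) 5X + 2W = 5(10) + 2(1) = 52 — satisfied.
(5) gcd(10, 13) = 1 — satisfied.
(6) Y = 6 > 4, so we need S ≤ 9; S = 7 ≤ 9 — satisfied.
(7) 5U - 3Y = 5(1) - 3(6) = -13 — satisfied.
(8) V = 13, S = 7; 13 > 7 — satisfied.
(9) X = 10 is in {8, 11, 13, 10} — satisfied.
(10) abs(10 - 1) = 9; 9 ≤ 11 — satisfied.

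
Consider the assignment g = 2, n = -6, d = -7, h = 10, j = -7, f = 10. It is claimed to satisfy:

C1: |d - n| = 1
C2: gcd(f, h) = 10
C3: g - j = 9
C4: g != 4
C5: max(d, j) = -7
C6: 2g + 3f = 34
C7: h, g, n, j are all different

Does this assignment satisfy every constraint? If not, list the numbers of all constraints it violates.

Yes — all constraints hold.

C1: |-7 - (-6)| = 1  ✓
C2: gcd(10, 10) = 10  ✓
C3: g - j = 2 - (-7) = 9  ✓
C4: g = 2, and 2 ≠ 4  ✓
C5: max(-7, -7) = -7  ✓
C6: 2g + 3f = 2(2) + 3(10) = 34  ✓
C7: values 10, 2, -6, -7 are pairwise distinct  ✓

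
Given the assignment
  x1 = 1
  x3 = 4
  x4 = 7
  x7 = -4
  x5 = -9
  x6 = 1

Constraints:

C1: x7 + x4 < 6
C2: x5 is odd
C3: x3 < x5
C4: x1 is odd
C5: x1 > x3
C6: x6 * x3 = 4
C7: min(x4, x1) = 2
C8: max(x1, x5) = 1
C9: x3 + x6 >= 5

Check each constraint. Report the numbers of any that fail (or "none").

C1: x7 + x4 = -4 + 7 = 3; 3 < 6  yes
C2: x5 = -9 is odd  yes
C3: x3 = 4, x5 = -9; 4 ≥ -9 (want <)  no
C4: x1 = 1 is odd  yes
C5: x1 = 1, x3 = 4; 1 ≤ 4 (want >)  no
C6: x6 * x3 = 1 * 4 = 4  yes
C7: min(7, 1) = 1, not 2  no
C8: max(1, -9) = 1  yes
C9: x3 + x6 = 4 + 1 = 5; 5 ≥ 5  yes

Constraints 3, 5, and 7 do not hold.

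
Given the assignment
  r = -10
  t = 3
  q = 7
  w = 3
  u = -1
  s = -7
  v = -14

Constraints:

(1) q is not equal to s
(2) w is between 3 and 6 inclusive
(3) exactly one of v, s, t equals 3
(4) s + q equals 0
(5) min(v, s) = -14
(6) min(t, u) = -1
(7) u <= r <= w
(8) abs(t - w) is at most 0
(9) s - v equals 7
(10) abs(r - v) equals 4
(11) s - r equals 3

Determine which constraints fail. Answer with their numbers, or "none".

Constraint 7 does not hold.

(1) q = 7, s = -7; distinct — satisfied.
(2) w = 3 lies in [3, 6] — satisfied.
(3) v=-14, s=-7, t=3; 1 of them equals 3 — satisfied.
(4) s + q = -7 + 7 = 0 — satisfied.
(5) min(-14, -7) = -14 — satisfied.
(6) min(3, -1) = -1 — satisfied.
(7) values -1, -10, 3; u = -1 is not <= r = -10 — violated.
(8) abs(3 - 3) = 0; 0 ≤ 0 — satisfied.
(9) s - v = -7 - (-14) = 7 — satisfied.
(10) abs(-10 - (-14)) = 4 — satisfied.
(11) s - r = -7 - (-10) = 3 — satisfied.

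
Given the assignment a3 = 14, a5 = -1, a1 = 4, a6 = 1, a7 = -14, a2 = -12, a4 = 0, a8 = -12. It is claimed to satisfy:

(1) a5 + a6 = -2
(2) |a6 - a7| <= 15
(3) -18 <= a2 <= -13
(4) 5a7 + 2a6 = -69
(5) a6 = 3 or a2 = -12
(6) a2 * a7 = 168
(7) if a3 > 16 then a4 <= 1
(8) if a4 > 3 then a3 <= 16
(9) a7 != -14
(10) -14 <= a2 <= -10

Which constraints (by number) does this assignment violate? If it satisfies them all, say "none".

Violated: 1, 3, 4, and 9.

(1) a5 + a6 = -1 + 1 = 0, not -2 — fails.
(2) |1 - (-14)| = 15; 15 ≤ 15 — holds.
(3) a2 = -12 is outside [-18, -13] — fails.
(4) 5a7 + 2a6 = 5(-14) + 2(1) = -68, not -69 — fails.
(5) a6 = 1 ≠ 3, but a2 = -12 = -12 (second disjunct) — holds.
(6) a2 * a7 = -12 * (-14) = 168 — holds.
(7) a3 = 14, not > 16; antecedent false, conditional vacuously true — holds.
(8) a4 = 0, not > 3; antecedent false, conditional vacuously true — holds.
(9) a7 = -14, but -14 is required to differ — fails.
(10) a2 = -12 lies in [-14, -10] — holds.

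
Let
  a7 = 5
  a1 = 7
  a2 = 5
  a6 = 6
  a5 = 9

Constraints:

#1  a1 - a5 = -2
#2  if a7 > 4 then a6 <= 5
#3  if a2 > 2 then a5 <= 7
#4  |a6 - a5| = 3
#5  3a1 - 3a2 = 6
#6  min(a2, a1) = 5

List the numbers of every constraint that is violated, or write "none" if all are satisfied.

#1 a1 - a5 = 7 - 9 = -2  yes
#2 a7 = 5 > 4, so we need a6 ≤ 5; but a6 = 6 > 5  no
#3 a2 = 5 > 2, so we need a5 ≤ 7; but a5 = 9 > 7  no
#4 |6 - 9| = 3  yes
#5 3a1 - 3a2 = 3(7) - 3(5) = 6  yes
#6 min(5, 7) = 5  yes

Constraints 2, 3 are violated.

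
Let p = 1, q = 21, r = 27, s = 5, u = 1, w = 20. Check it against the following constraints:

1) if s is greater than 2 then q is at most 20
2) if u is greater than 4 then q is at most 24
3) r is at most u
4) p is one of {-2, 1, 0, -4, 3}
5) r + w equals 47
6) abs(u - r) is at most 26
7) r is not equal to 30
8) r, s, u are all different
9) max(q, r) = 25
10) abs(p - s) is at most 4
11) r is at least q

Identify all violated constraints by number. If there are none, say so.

Constraints 1, 3, and 9 do not hold.

1) s = 5 > 2, so we need q ≤ 20; but q = 21 > 20 — violated.
2) u = 1, not > 4; antecedent false, conditional vacuously true — OK.
3) r = 27, u = 1; 27 > 1 (want ≤) — violated.
4) p = 1 is in {-2, 1, 0, -4, 3} — OK.
5) r + w = 27 + 20 = 47 — OK.
6) abs(1 - 27) = 26; 26 ≤ 26 — OK.
7) r = 27, and 27 ≠ 30 — OK.
8) values 27, 5, 1 are pairwise distinct — OK.
9) max(21, 27) = 27, not 25 — violated.
10) abs(1 - 5) = 4; 4 ≤ 4 — OK.
11) r = 27, q = 21; 27 ≥ 21 — OK.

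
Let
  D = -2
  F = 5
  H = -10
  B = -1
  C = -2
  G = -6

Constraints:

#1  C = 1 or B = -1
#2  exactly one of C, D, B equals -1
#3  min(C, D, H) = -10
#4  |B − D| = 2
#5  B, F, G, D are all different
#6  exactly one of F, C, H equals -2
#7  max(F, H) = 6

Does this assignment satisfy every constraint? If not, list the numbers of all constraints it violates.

Constraints 4, 7 are violated.

#1 C = -2 ≠ 1, but B = -1 = -1 (second disjunct) — satisfied.
#2 C=-2, D=-2, B=-1; 1 of them equals -1 — satisfied.
#3 min(-2, -2, -10) = -10 — satisfied.
#4 |-1 − (-2)| = 1, not 2 — violated.
#5 values -1, 5, -6, -2 are pairwise distinct — satisfied.
#6 F=5, C=-2, H=-10; 1 of them equals -2 — satisfied.
#7 max(5, -10) = 5, not 6 — violated.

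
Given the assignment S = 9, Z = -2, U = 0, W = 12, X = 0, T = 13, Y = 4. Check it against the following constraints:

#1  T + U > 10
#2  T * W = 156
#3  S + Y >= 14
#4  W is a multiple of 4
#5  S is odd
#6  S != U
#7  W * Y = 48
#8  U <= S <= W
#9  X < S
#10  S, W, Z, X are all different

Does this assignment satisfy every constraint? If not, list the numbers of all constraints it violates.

The assignment fails constraint 3.

#1 T + U = 13 + 0 = 13; 13 > 10  ✔
#2 T * W = 13 * 12 = 156  ✔
#3 S + Y = 9 + 4 = 13; 13 < 14, bound 14 not met  ✘
#4 12 / 4 = 3, so 4 divides 12  ✔
#5 S = 9 is odd  ✔
#6 S = 9, U = 0; distinct  ✔
#7 W * Y = 12 * 4 = 48  ✔
#8 values 0 <= 9 <= 12  ✔
#9 X = 0, S = 9; 0 < 9  ✔
#10 values 9, 12, -2, 0 are pairwise distinct  ✔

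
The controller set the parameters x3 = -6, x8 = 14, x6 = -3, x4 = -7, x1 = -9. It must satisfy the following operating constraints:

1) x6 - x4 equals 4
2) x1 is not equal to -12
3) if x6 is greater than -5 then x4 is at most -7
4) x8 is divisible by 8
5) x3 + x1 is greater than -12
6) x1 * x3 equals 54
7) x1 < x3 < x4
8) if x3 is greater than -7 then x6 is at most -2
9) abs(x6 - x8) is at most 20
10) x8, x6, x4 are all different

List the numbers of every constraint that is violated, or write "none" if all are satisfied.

1) x6 - x4 = -3 - (-7) = 4  ✓
2) x1 = -9, and -9 ≠ -12  ✓
3) x6 = -3 > -5, so we need x4 ≤ -7; x4 = -7 ≤ -7  ✓
4) 14 = 8*1 + 6, so 8 does not divide 14  ✗
5) x3 + x1 = -6 + (-9) = -15; -15 ≤ -12, bound -12 not met  ✗
6) x1 * x3 = -9 * (-6) = 54  ✓
7) values -9, -6, -7; x3 = -6 is not < x4 = -7  ✗
8) x3 = -6 > -7, so we need x6 ≤ -2; x6 = -3 ≤ -2  ✓
9) abs(-3 - 14) = 17; 17 ≤ 20  ✓
10) values 14, -3, -7 are pairwise distinct  ✓

Constraints 4, 5, 7 do not hold.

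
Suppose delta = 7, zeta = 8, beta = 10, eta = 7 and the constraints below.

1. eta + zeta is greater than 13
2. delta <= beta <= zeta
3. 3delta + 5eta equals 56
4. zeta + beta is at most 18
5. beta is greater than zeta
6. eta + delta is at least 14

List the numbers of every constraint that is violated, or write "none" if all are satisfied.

1. eta + zeta = 7 + 8 = 15; 15 > 13 — holds.
2. values 7, 10, 8; beta = 10 is not <= zeta = 8 — fails.
3. 3delta + 5eta = 3(7) + 5(7) = 56 — holds.
4. zeta + beta = 8 + 10 = 18; 18 ≤ 18 — holds.
5. beta = 10, zeta = 8; 10 > 8 — holds.
6. eta + delta = 7 + 7 = 14; 14 ≥ 14 — holds.

Constraint 2 is violated.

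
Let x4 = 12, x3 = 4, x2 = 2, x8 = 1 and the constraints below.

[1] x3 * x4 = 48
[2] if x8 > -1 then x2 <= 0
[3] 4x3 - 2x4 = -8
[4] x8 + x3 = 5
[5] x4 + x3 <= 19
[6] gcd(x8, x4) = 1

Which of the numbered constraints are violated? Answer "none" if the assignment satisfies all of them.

Constraint 2 is violated.

[1] x3 * x4 = 4 * 12 = 48  OK
[2] x8 = 1 > -1, so we need x2 ≤ 0; but x2 = 2 > 0  FAIL
[3] 4x3 - 2x4 = 4(4) - 2(12) = -8  OK
[4] x8 + x3 = 1 + 4 = 5  OK
[5] x4 + x3 = 12 + 4 = 16; 16 ≤ 19  OK
[6] gcd(1, 12) = 1  OK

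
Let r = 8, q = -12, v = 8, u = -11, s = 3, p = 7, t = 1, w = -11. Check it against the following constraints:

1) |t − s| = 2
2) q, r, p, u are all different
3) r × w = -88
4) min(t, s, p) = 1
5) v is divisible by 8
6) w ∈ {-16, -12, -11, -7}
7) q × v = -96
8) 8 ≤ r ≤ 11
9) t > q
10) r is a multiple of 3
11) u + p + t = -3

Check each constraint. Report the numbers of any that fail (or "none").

Constraint 10 does not hold.

1) |1 − 3| = 2 — holds.
2) values -12, 8, 7, -11 are pairwise distinct — holds.
3) r × w = 8 × (-11) = -88 — holds.
4) min(1, 3, 7) = 1 — holds.
5) 8 / 8 = 1, so 8 divides 8 — holds.
6) w = -11 is in {-16, -12, -11, -7} — holds.
7) q × v = -12 × 8 = -96 — holds.
8) r = 8 lies in [8, 11] — holds.
9) t = 1, q = -12; 1 > -12 — holds.
10) 8 = 3×2 + 2, so 3 does not divide 8 — does not hold.
11) u + p + t = -11 + 7 + 1 = -3 — holds.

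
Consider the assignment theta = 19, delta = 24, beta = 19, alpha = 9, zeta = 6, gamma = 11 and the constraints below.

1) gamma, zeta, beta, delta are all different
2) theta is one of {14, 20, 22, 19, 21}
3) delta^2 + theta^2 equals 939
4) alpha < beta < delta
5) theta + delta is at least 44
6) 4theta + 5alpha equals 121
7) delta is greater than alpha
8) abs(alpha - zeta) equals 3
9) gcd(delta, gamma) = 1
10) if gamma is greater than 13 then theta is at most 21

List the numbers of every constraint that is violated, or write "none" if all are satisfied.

1) values 11, 6, 19, 24 are pairwise distinct  ✓
2) theta = 19 is in {14, 20, 22, 19, 21}  ✓
3) delta^2 + theta^2 = 24^2 + 19^2 = 576 + 361 = 937, not 939  ✗
4) values 9 < 19 < 24  ✓
5) theta + delta = 19 + 24 = 43; 43 < 44, bound 44 not met  ✗
6) 4theta + 5alpha = 4(19) + 5(9) = 121  ✓
7) delta = 24, alpha = 9; 24 > 9  ✓
8) abs(9 - 6) = 3  ✓
9) gcd(24, 11) = 1  ✓
10) gamma = 11, not > 13; antecedent false, conditional vacuously true  ✓

Constraints 3, 5 are violated.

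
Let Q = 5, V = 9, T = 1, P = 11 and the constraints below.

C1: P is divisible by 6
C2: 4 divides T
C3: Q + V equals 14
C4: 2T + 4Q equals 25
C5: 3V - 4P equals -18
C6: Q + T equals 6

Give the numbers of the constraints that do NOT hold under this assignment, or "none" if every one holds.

No — constraints 1, 2, 4, and 5 are not satisfied.

C1: 11 = 6*1 + 5, so 6 does not divide 11 — fails.
C2: 1 = 4*0 + 1, so 4 does not divide 1 — fails.
C3: Q + V = 5 + 9 = 14 — holds.
C4: 2T + 4Q = 2(1) + 4(5) = 22, not 25 — fails.
C5: 3V - 4P = 3(9) - 4(11) = -17, not -18 — fails.
C6: Q + T = 5 + 1 = 6 — holds.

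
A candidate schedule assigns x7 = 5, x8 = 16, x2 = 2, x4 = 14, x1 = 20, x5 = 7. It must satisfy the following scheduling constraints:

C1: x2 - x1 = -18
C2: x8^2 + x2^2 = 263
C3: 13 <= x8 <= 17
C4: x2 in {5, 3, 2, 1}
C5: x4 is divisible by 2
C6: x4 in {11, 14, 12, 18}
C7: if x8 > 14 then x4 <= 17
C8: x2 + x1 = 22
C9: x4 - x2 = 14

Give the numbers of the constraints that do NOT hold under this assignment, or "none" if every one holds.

No — constraints 2 and 9 are not satisfied.

C1: x2 - x1 = 2 - 20 = -18 — satisfied.
C2: x8^2 + x2^2 = 16^2 + 2^2 = 256 + 4 = 260, not 263 — violated.
C3: x8 = 16 lies in [13, 17] — satisfied.
C4: x2 = 2 is in {5, 3, 2, 1} — satisfied.
C5: 14 / 2 = 7, so 2 divides 14 — satisfied.
C6: x4 = 14 is in {11, 14, 12, 18} — satisfied.
C7: x8 = 16 > 14, so we need x4 ≤ 17; x4 = 14 ≤ 17 — satisfied.
C8: x2 + x1 = 2 + 20 = 22 — satisfied.
C9: x4 - x2 = 14 - 2 = 12, not 14 — violated.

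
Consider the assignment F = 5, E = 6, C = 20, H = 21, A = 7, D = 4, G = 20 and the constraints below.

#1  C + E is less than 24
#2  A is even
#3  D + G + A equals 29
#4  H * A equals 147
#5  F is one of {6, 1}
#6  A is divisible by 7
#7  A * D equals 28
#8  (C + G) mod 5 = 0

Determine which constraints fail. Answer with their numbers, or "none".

#1 C + E = 20 + 6 = 26; 26 ≥ 24, bound 24 not met  ✗
#2 A = 7 is odd  ✗
#3 D + G + A = 4 + 20 + 7 = 31, not 29  ✗
#4 H * A = 21 * 7 = 147  ✓
#5 F = 5 is not in {6, 1}  ✗
#6 7 / 7 = 1, so 7 divides 7  ✓
#7 A * D = 7 * 4 = 28  ✓
#8 C + G = 40; 40 mod 5 = 0  ✓

Violated: 1, 2, 3, 5.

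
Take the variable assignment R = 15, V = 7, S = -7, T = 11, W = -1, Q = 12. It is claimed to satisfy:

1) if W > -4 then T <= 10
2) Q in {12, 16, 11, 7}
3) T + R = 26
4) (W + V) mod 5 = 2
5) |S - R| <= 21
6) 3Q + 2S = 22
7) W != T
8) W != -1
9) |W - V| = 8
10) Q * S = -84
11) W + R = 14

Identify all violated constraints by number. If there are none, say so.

Constraints 1, 4, 5, 8 are violated.

1) W = -1 > -4, so we need T ≤ 10; but T = 11 > 10 — fails.
2) Q = 12 is in {12, 16, 11, 7} — holds.
3) T + R = 11 + 15 = 26 — holds.
4) W + V = 6; 6 mod 5 = 1, not 2 — fails.
5) |-7 - 15| = 22; 22 > 21, exceeds bound 21 — fails.
6) 3Q + 2S = 3(12) + 2(-7) = 22 — holds.
7) W = -1, T = 11; distinct — holds.
8) W = -1, but -1 is required to differ — fails.
9) |-1 - 7| = 8 — holds.
10) Q * S = 12 * (-7) = -84 — holds.
11) W + R = -1 + 15 = 14 — holds.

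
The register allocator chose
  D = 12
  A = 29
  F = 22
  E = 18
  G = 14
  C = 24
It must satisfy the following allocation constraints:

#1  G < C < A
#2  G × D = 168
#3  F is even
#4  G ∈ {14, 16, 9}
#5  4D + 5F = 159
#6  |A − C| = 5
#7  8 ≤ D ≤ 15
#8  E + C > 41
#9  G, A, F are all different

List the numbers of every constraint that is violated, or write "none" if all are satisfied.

#1 values 14 < 24 < 29  yes
#2 G × D = 14 × 12 = 168  yes
#3 F = 22 is even  yes
#4 G = 14 is in {14, 16, 9}  yes
#5 4D + 5F = 4(12) + 5(22) = 158, not 159  no
#6 |29 − 24| = 5  yes
#7 D = 12 lies in [8, 15]  yes
#8 E + C = 18 + 24 = 42; 42 > 41  yes
#9 values 14, 29, 22 are pairwise distinct  yes

The assignment fails constraint 5.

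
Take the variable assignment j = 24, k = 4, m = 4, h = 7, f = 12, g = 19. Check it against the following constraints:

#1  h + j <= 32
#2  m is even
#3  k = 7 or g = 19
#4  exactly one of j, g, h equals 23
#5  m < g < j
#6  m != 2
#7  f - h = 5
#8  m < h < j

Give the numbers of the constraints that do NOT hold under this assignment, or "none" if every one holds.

No — constraint 4 is not satisfied.

#1 h + j = 7 + 24 = 31; 31 ≤ 32  ✔
#2 m = 4 is even  ✔
#3 k = 4 ≠ 7, but g = 19 = 19 (second disjunct)  ✔
#4 j=24, g=19, h=7; 0 of them equal 23, not exactly one  ✘
#5 values 4 < 19 < 24  ✔
#6 m = 4, and 4 ≠ 2  ✔
#7 f - h = 12 - 7 = 5  ✔
#8 values 4 < 7 < 24  ✔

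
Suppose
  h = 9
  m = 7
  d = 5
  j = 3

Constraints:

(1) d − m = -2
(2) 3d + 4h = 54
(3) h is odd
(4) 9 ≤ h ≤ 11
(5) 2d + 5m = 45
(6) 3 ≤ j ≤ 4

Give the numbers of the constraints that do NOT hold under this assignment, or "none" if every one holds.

Constraint 2 is violated.

(1) d − m = 5 − 7 = -2 — OK.
(2) 3d + 4h = 3(5) + 4(9) = 51, not 54 — violated.
(3) h = 9 is odd — OK.
(4) h = 9 lies in [9, 11] — OK.
(5) 2d + 5m = 2(5) + 5(7) = 45 — OK.
(6) j = 3 lies in [3, 4] — OK.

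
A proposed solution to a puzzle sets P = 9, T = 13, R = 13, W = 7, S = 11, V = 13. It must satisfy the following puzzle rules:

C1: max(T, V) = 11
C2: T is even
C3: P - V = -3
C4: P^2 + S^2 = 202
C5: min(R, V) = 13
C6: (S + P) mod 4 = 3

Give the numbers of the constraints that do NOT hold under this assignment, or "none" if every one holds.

C1: max(13, 13) = 13, not 11  ✘
C2: T = 13 is odd  ✘
C3: P - V = 9 - 13 = -4, not -3  ✘
C4: P^2 + S^2 = 9^2 + 11^2 = 81 + 121 = 202  ✔
C5: min(13, 13) = 13  ✔
C6: S + P = 20; 20 mod 4 = 0, not 3  ✘

No — constraints 1, 2, 3, 6 are not satisfied.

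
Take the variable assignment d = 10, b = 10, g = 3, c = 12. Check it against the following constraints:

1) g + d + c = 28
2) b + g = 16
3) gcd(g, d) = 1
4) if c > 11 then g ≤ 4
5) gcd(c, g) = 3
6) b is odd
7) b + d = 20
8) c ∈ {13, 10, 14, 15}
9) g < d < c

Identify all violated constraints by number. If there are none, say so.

Violated: 1, 2, 6, 8.

1) g + d + c = 3 + 10 + 12 = 25, not 28 — does not hold.
2) b + g = 10 + 3 = 13, not 16 — does not hold.
3) gcd(3, 10) = 1 — holds.
4) c = 12 > 11, so we need g ≤ 4; g = 3 ≤ 4 — holds.
5) gcd(12, 3) = 3 — holds.
6) b = 10 is even — does not hold.
7) b + d = 10 + 10 = 20 — holds.
8) c = 12 is not in {13, 10, 14, 15} — does not hold.
9) values 3 < 10 < 12 — holds.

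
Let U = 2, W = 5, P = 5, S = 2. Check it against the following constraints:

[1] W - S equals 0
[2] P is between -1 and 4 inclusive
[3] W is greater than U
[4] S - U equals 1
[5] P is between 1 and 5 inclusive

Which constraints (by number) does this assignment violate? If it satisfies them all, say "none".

[1] W - S = 5 - 2 = 3, not 0  ✘
[2] P = 5 is outside [-1, 4]  ✘
[3] W = 5, U = 2; 5 > 2  ✔
[4] S - U = 2 - 2 = 0, not 1  ✘
[5] P = 5 lies in [1, 5]  ✔

No — constraints 1, 2, 4 are not satisfied.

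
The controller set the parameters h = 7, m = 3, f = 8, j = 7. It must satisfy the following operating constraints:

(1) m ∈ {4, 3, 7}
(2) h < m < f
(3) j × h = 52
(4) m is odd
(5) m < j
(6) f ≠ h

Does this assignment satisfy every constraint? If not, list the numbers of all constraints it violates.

No — constraints 2 and 3 are not satisfied.

(1) m = 3 is in {4, 3, 7}  OK
(2) values 7, 3, 8; h = 7 is not < m = 3  FAIL
(3) j × h = 7 × 7 = 49, not 52  FAIL
(4) m = 3 is odd  OK
(5) m = 3, j = 7; 3 < 7  OK
(6) f = 8, h = 7; distinct  OK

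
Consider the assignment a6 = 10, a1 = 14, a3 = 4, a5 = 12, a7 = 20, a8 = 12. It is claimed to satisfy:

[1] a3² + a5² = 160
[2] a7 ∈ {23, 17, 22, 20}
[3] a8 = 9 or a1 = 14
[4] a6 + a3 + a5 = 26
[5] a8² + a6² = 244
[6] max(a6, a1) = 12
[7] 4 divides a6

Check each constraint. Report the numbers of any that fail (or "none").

[1] a3² + a5² = 4² + 12² = 16 + 144 = 160 — holds.
[2] a7 = 20 is in {23, 17, 22, 20} — holds.
[3] a8 = 12 ≠ 9, but a1 = 14 = 14 (second disjunct) — holds.
[4] a6 + a3 + a5 = 10 + 4 + 12 = 26 — holds.
[5] a8² + a6² = 12² + 10² = 144 + 100 = 244 — holds.
[6] max(10, 14) = 14, not 12 — fails.
[7] 10 = 4×2 + 2, so 4 does not divide 10 — fails.

Violated: 6 and 7.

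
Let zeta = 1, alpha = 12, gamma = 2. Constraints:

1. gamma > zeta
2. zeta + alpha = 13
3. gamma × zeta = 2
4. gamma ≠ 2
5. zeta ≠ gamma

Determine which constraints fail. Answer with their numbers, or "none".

1. gamma = 2, zeta = 1; 2 > 1 — holds.
2. zeta + alpha = 1 + 12 = 13 — holds.
3. gamma × zeta = 2 × 1 = 2 — holds.
4. gamma = 2, but 2 is required to differ — does not hold.
5. zeta = 1, gamma = 2; distinct — holds.

The assignment fails constraint 4.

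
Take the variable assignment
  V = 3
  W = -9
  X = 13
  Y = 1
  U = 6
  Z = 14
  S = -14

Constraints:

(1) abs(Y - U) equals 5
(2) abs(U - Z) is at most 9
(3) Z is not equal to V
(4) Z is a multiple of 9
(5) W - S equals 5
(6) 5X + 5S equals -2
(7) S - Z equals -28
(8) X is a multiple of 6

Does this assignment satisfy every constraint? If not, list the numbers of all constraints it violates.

(1) abs(1 - 6) = 5  holds
(2) abs(6 - 14) = 8; 8 ≤ 9  holds
(3) Z = 14, V = 3; distinct  holds
(4) 14 = 9*1 + 5, so 9 does not divide 14  fails
(5) W - S = -9 - (-14) = 5  holds
(6) 5X + 5S = 5(13) + 5(-14) = -5, not -2  fails
(7) S - Z = -14 - 14 = -28  holds
(8) 13 = 6*2 + 1, so 6 does not divide 13  fails

Constraints 4, 6, 8 are violated.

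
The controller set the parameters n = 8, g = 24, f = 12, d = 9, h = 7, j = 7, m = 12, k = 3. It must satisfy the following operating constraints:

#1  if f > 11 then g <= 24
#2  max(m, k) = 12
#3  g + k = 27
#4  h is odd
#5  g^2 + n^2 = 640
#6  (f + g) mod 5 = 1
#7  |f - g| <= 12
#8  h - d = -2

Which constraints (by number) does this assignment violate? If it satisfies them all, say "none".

The assignment satisfies every constraint.

#1 f = 12 > 11, so we need g ≤ 24; g = 24 ≤ 24  yes
#2 max(12, 3) = 12  yes
#3 g + k = 24 + 3 = 27  yes
#4 h = 7 is odd  yes
#5 g^2 + n^2 = 24^2 + 8^2 = 576 + 64 = 640  yes
#6 f + g = 36; 36 mod 5 = 1  yes
#7 |12 - 24| = 12; 12 ≤ 12  yes
#8 h - d = 7 - 9 = -2  yes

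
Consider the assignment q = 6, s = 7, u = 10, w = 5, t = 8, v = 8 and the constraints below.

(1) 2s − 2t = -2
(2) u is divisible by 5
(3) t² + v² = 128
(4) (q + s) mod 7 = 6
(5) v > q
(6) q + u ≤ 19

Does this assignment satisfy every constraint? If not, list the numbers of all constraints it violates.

All constraints are satisfied.

(1) 2s − 2t = 2(7) − 2(8) = -2 — holds.
(2) 10 / 5 = 2, so 5 divides 10 — holds.
(3) t² + v² = 8² + 8² = 64 + 64 = 128 — holds.
(4) q + s = 13; 13 mod 7 = 6 — holds.
(5) v = 8, q = 6; 8 > 6 — holds.
(6) q + u = 6 + 10 = 16; 16 ≤ 19 — holds.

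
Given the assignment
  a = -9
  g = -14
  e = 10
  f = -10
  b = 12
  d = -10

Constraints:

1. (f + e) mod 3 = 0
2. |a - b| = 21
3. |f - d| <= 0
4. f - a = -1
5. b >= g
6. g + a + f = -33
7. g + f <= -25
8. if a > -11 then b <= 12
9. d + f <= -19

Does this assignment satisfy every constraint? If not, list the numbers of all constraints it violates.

Constraint 7 does not hold.

1. f + e = 0; 0 mod 3 = 0 — OK.
2. |-9 - 12| = 21 — OK.
3. |-10 - (-10)| = 0; 0 ≤ 0 — OK.
4. f - a = -10 - (-9) = -1 — OK.
5. b = 12, g = -14; 12 ≥ -14 — OK.
6. g + a + f = -14 + (-9) + (-10) = -33 — OK.
7. g + f = -14 + (-10) = -24; -24 > -25, bound -25 not met — violated.
8. a = -9 > -11, so we need b ≤ 12; b = 12 ≤ 12 — OK.
9. d + f = -10 + (-10) = -20; -20 ≤ -19 — OK.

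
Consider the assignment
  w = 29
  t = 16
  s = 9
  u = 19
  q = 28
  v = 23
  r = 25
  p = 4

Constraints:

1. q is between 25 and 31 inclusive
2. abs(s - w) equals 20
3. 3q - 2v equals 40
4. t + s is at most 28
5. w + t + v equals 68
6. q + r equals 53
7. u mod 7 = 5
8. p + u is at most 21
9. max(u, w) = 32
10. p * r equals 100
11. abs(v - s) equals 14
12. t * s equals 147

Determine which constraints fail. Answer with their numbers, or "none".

Constraints 3, 8, 9, and 12 do not hold.

1. q = 28 lies in [25, 31]  OK
2. abs(9 - 29) = 20  OK
3. 3q - 2v = 3(28) - 2(23) = 38, not 40  FAIL
4. t + s = 16 + 9 = 25; 25 ≤ 28  OK
5. w + t + v = 29 + 16 + 23 = 68  OK
6. q + r = 28 + 25 = 53  OK
7. 19 mod 7 = 5  OK
8. p + u = 4 + 19 = 23; 23 > 21, bound 21 not met  FAIL
9. max(19, 29) = 29, not 32  FAIL
10. p * r = 4 * 25 = 100  OK
11. abs(23 - 9) = 14  OK
12. t * s = 16 * 9 = 144, not 147  FAIL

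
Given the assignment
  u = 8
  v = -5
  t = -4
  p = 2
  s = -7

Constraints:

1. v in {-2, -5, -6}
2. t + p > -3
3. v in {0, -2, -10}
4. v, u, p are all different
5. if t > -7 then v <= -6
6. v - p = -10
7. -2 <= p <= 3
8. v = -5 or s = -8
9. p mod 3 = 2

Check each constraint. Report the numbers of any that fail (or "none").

Violated: 3, 5, and 6.

1. v = -5 is in {-2, -5, -6} — OK.
2. t + p = -4 + 2 = -2; -2 > -3 — OK.
3. v = -5 is not in {0, -2, -10} — violated.
4. values -5, 8, 2 are pairwise distinct — OK.
5. t = -4 > -7, so we need v ≤ -6; but v = -5 > -6 — violated.
6. v - p = -5 - 2 = -7, not -10 — violated.
7. p = 2 lies in [-2, 3] — OK.
8. v = -5 = -5 (first disjunct) — OK.
9. 2 mod 3 = 2 — OK.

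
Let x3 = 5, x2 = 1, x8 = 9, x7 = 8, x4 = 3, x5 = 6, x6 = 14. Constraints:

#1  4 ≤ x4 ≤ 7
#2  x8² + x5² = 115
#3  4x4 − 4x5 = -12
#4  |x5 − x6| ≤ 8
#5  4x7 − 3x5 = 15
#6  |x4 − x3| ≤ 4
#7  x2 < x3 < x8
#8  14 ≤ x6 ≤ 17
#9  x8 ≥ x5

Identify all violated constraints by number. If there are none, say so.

No — constraints 1, 2, and 5 are not satisfied.

#1 x4 = 3 is outside [4, 7] — fails.
#2 x8² + x5² = 9² + 6² = 81 + 36 = 117, not 115 — fails.
#3 4x4 − 4x5 = 4(3) − 4(6) = -12 — holds.
#4 |6 − 14| = 8; 8 ≤ 8 — holds.
#5 4x7 − 3x5 = 4(8) − 3(6) = 14, not 15 — fails.
#6 |3 − 5| = 2; 2 ≤ 4 — holds.
#7 values 1 < 5 < 9 — holds.
#8 x6 = 14 lies in [14, 17] — holds.
#9 x8 = 9, x5 = 6; 9 ≥ 6 — holds.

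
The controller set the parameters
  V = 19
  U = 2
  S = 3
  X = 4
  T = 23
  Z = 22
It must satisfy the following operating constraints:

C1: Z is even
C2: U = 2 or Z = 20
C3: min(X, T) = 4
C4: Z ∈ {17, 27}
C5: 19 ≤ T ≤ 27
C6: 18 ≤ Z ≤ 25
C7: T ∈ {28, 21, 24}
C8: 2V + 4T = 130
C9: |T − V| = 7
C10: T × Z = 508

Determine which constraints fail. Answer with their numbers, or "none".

Violated: 4, 7, 9, and 10.

C1: Z = 22 is even — holds.
C2: U = 2 = 2 (first disjunct) — holds.
C3: min(4, 23) = 4 — holds.
C4: Z = 22 is not in {17, 27} — does not hold.
C5: T = 23 lies in [19, 27] — holds.
C6: Z = 22 lies in [18, 25] — holds.
C7: T = 23 is not in {28, 21, 24} — does not hold.
C8: 2V + 4T = 2(19) + 4(23) = 130 — holds.
C9: |23 − 19| = 4, not 7 — does not hold.
C10: T × Z = 23 × 22 = 506, not 508 — does not hold.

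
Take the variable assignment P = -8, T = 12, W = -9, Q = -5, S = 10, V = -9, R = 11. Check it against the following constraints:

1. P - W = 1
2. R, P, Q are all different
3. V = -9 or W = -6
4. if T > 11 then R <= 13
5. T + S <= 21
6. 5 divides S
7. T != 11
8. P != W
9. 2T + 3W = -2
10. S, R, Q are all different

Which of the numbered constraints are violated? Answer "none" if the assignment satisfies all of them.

1. P - W = -8 - (-9) = 1  holds
2. values 11, -8, -5 are pairwise distinct  holds
3. V = -9 = -9 (first disjunct)  holds
4. T = 12 > 11, so we need R ≤ 13; R = 11 ≤ 13  holds
5. T + S = 12 + 10 = 22; 22 > 21, bound 21 not met  fails
6. 10 / 5 = 2, so 5 divides 10  holds
7. T = 12, and 12 ≠ 11  holds
8. P = -8, W = -9; distinct  holds
9. 2T + 3W = 2(12) + 3(-9) = -3, not -2  fails
10. values 10, 11, -5 are pairwise distinct  holds

Constraints 5, 9 are violated.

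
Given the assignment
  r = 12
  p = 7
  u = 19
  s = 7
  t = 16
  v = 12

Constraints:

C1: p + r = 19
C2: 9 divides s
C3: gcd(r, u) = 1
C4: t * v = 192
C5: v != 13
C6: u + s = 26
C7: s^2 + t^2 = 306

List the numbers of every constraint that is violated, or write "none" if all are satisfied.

Constraints 2, 7 are violated.

C1: p + r = 7 + 12 = 19 — holds.
C2: 7 = 9*0 + 7, so 9 does not divide 7 — fails.
C3: gcd(12, 19) = 1 — holds.
C4: t * v = 16 * 12 = 192 — holds.
C5: v = 12, and 12 ≠ 13 — holds.
C6: u + s = 19 + 7 = 26 — holds.
C7: s^2 + t^2 = 7^2 + 16^2 = 49 + 256 = 305, not 306 — fails.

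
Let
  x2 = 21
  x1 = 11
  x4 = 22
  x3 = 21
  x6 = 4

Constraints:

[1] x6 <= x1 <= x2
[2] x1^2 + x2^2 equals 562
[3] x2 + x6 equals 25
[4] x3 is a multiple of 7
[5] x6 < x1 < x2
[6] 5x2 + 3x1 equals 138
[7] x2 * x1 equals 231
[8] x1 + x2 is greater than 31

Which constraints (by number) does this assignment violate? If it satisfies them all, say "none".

[1] values 4 <= 11 <= 21 — OK.
[2] x1^2 + x2^2 = 11^2 + 21^2 = 121 + 441 = 562 — OK.
[3] x2 + x6 = 21 + 4 = 25 — OK.
[4] 21 / 7 = 3, so 7 divides 21 — OK.
[5] values 4 < 11 < 21 — OK.
[6] 5x2 + 3x1 = 5(21) + 3(11) = 138 — OK.
[7] x2 * x1 = 21 * 11 = 231 — OK.
[8] x1 + x2 = 11 + 21 = 32; 32 > 31 — OK.

All constraints are satisfied.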